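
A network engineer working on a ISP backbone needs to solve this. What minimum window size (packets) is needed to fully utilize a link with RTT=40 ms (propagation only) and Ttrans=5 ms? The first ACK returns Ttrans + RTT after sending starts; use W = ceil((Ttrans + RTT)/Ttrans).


Given: Ttrans = 5 ms, RTT = 40 ms (= 2 * Tprop, Tprop = 20 ms)
Time until first ACK returns = Ttrans + RTT = 5 + 40 = 45 ms
Need W * Ttrans >= Ttrans + RTT  ->  W >= (Ttrans + RTT) / Ttrans
(Ttrans + RTT) / Ttrans = 45 / 5 = 9
W_min = ceil(9) = 9

9


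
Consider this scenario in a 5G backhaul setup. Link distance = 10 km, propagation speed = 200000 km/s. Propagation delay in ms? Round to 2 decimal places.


Given: distance = 10 km, speed = 200000 km/s
Delay = distance / speed = 10 / 200000 seconds
Delay in ms = 10 * 1000 / 200000
Delay = 0.0500 ms
Rounded to 2 dp = 0.05 ms

0.05


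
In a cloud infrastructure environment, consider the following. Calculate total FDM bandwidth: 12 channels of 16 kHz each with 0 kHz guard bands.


Given: 12 channels, 16 kHz each, guard = 0 kHz
Channel bandwidth = 12 * 16 = 192 kHz
Guard bands = 11 gaps * 0 kHz = 0 kHz
Total = 192 + 0 = 192 kHz

192


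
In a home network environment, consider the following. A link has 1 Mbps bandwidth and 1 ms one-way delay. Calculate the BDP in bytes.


Given: bandwidth = 1 Mbps, delay = 1 ms
BDP in bits = 1 * 10^6 * 1 / 1000
BDP in bits = 1000
BDP in bytes = 1000 / 8 = 125

125


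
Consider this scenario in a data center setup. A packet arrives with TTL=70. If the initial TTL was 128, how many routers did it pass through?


Given: initial TTL = 128, received TTL = 70
Hops = initial TTL - received TTL
Hops = 128 - 70 = 58

58


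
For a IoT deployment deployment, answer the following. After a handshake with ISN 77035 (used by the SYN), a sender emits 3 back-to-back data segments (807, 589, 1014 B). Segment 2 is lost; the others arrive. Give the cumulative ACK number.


SYN uses sequence number 77035; first data byte = ISN + 1 = 77036.
Segment 1: SEQ = 77036, len = 807 B, covers [77036, 77842]
Segment 2: SEQ = 77843, len = 589 B, covers [77843, 78431] [LOST]
Segment 3: SEQ = 78432, len = 1014 B, covers [78432, 79445]
In-order data received: bytes [77036, 77842] (segments 1..1).
Segment 2 missing -> gap begins at byte 77843; later segments buffered out of order.
Cumulative ACK = next expected in-order byte = 77036 + 807 = 77843

77843


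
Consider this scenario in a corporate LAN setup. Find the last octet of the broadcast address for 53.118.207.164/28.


Given: IP = 53.118.207.164, prefix = /28
Host bits = 32 - 28 = 4
Network last octet = 164 AND mask = 160
Host part size = 2^4 - 1 = 15
Broadcast last octet = 160 OR 15 = 175

175


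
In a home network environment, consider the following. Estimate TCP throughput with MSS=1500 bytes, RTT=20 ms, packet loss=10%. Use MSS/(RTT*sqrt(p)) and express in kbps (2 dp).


Given: MSS = 1500 bytes, RTT = 20 ms, loss = 10%
RTT in seconds = 20 / 1000 = 0.02
Loss rate = 10% = 0.1
sqrt(loss) = sqrt(0.1) = 0.316227766017
Throughput (bytes/s) = 1500 / (0.02 * 0.316227766017) = 237170.8245
Throughput (kbps) = 237170.8245 * 8 / 1000 = 1897.366596 -> 1897.37 kbps (2 dp)

1897.37


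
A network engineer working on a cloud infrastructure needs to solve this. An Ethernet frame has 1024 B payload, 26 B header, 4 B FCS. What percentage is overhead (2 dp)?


Given: payload = 1024 B, header = 26 B, trailer = 4 B
Overhead bytes = header + trailer = 26 + 4 = 30
Total frame = payload + overhead = 1024 + 30 = 1054
Overhead % = 30 / 1054 * 100 = 2.8463% -> 2.85% (2 dp)

2.85


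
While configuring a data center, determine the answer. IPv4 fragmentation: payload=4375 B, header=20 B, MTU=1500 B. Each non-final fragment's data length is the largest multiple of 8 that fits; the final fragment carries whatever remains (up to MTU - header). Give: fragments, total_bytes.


Max data per non-final fragment = floor((MTU - header)/8)*8 = floor((1500 - 20)/8)*8 = floor(1480/8)*8 = 1480 B
Final fragment needs no 8-byte alignment: it can carry up to MTU - header = 1480 B
Non-final fragments needed = ceil((payload - 1480) / 1480) = ceil(2895/1480) = ceil(1.9561) = 2
Number of fragments = 2 + 1 = 3
Fragment sizes (data): 2 * 1480 B + 1415 B (last, 1415 <= 1480 OK)
Total bytes sent = payload + n_frags * header = 4375 + 3*20 = 4375 + 60 = 4435 B

3, 4435


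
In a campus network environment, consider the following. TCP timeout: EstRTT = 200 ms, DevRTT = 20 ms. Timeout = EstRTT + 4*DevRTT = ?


Given: EstRTT = 200 ms, DevRTT = 20 ms
Timeout = EstRTT + 4 * DevRTT
4 * DevRTT = 4 * 20 = 80
Timeout = 200 + 80 = 280 ms

280


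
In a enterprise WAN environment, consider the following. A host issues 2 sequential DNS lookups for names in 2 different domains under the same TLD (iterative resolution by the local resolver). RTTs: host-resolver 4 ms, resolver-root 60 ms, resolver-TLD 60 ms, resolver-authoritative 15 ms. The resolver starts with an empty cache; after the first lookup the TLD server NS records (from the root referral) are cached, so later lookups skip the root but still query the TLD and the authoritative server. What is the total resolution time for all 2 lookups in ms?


Lookup 1 (cold cache): local + root + TLD + auth = 4 + 60 + 60 + 15 = 139 ms
Lookups 2..2 (TLD NS cached -> skip root; new domain -> still ask TLD and auth): local + TLD + auth = 4 + 60 + 15 = 79 ms each
Remaining 1 lookups: 1 * 79 = 79 ms
Total = 139 + 79 = 218 ms

218


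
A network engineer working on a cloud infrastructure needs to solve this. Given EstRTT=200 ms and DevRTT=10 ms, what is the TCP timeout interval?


Given: EstRTT = 200 ms, DevRTT = 10 ms
Timeout = EstRTT + 4 * DevRTT
4 * DevRTT = 4 * 10 = 40
Timeout = 200 + 40 = 240 ms

240


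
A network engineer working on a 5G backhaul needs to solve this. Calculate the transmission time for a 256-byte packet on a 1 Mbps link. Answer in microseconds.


Given: packet = 256 bytes, bandwidth = 1 Mbps
Packet in bits = 256 * 8 = 2048 bits
Bandwidth = 1 * 10^6 = 1000000 bps
Time = 2048 / 1000000 seconds
Time in us = 2048 * 10^6 / 1000000 = 2048

2048


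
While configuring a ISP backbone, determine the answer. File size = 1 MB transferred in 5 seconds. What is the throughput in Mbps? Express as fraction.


Given: file = 1 MB, time = 5 s
File in Mb = 1 * 8 = 8 Mb
Throughput = 8 / 5 Mbps
Throughput = 8/5 Mbps

8/5


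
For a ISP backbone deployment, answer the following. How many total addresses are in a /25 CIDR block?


Given: CIDR prefix /25
Host bits = 32 - 25 = 7
Total addresses = 2^7 = 128

128


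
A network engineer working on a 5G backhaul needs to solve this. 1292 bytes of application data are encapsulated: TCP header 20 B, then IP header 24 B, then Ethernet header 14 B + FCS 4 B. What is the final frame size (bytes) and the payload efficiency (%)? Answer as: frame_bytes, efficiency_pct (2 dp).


TCP segment = 1292 + 20 = 1312 B
IP packet = 1312 + 24 = 1336 B
Ethernet frame = 1336 + 14 + 4 = 1354 B
Efficiency = app / frame = 1292 / 1354 = 0.954210 = 95.4210% -> 95.42% (2 dp)

1354, 95.42


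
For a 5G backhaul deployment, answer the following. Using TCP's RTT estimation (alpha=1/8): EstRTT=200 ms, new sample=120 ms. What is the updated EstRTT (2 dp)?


Given: EstRTT = 200 ms, SampleRTT = 120 ms, alpha = 1/8
New EstRTT = (1 - alpha) * EstRTT + alpha * SampleRTT
(7/8) * 200 = 175
(1/8) * 120 = 15
New EstRTT = 175 + 15 = 190 ms -> 190.00 ms (2 dp)

190.00


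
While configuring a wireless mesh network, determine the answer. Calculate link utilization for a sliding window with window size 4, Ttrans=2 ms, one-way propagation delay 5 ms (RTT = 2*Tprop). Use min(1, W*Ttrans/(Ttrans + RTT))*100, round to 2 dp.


Given: W = 4, Ttrans = 2 ms, RTT = 10 ms (= 2 * Tprop, Tprop = 5 ms)
Cycle time = Ttrans + RTT = 2 + 10 = 12 ms (first packet sent until its ACK returns)
W * Ttrans = 4 * 2 = 8 ms of sending per cycle
W * Ttrans / (Ttrans + RTT) = 8 / 12 = 0.666667
U = min(1, 0.666667) = 0.666667
U% = 66.67%

66.67


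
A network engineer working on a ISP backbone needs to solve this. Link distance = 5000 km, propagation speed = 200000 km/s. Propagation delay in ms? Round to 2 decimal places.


Given: distance = 5000 km, speed = 200000 km/s
Delay = distance / speed = 5000 / 200000 seconds
Delay in ms = 5000 * 1000 / 200000
Delay = 25.0000 ms
Rounded to 2 dp = 25.00 ms

25.00


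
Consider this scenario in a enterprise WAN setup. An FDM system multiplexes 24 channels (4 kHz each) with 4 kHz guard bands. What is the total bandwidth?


Given: 24 channels, 4 kHz each, guard = 4 kHz
Channel bandwidth = 24 * 4 = 96 kHz
Guard bands = 23 gaps * 4 kHz = 92 kHz
Total = 96 + 92 = 188 kHz

188


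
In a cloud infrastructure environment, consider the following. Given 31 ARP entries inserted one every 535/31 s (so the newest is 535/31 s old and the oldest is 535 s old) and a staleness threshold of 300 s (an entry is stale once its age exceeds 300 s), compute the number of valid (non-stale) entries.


Ages are k * 535/31 s for k = 1..31 (spacing = 17.2581 s).
Entry k is valid iff k * 535/31 <= 300 iff k <= 31 * 300 / 535 = 17.3832
n_valid = floor(17.3832) = 17
(n_stale = 31 - 17 = 14)

17


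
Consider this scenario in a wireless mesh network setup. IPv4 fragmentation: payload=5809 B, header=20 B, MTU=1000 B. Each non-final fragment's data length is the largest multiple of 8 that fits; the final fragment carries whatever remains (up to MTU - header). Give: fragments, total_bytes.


Max data per non-final fragment = floor((MTU - header)/8)*8 = floor((1000 - 20)/8)*8 = floor(980/8)*8 = 976 B
Final fragment needs no 8-byte alignment: it can carry up to MTU - header = 980 B
Non-final fragments needed = ceil((payload - 980) / 976) = ceil(4829/976) = ceil(4.9477) = 5
Number of fragments = 5 + 1 = 6
Fragment sizes (data): 5 * 976 B + 929 B (last, 929 <= 980 OK)
Total bytes sent = payload + n_frags * header = 5809 + 6*20 = 5809 + 120 = 5929 B

6, 5929


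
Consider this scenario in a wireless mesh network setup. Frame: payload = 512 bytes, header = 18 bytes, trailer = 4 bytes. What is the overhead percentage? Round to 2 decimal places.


Given: payload = 512 B, header = 18 B, trailer = 4 B
Overhead bytes = header + trailer = 18 + 4 = 22
Total frame = payload + overhead = 512 + 22 = 534
Overhead % = 22 / 534 * 100 = 4.1199% -> 4.12% (2 dp)

4.12


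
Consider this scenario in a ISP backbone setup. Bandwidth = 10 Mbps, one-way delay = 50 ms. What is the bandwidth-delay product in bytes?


Given: bandwidth = 10 Mbps, delay = 50 ms
BDP in bits = 10 * 10^6 * 50 / 1000
BDP in bits = 500000
BDP in bytes = 500000 / 8 = 62500

62500


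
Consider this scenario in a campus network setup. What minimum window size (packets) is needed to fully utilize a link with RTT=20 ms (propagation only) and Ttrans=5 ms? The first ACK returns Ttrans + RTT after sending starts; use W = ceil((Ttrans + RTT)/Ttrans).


Given: Ttrans = 5 ms, RTT = 20 ms (= 2 * Tprop, Tprop = 10 ms)
Time until first ACK returns = Ttrans + RTT = 5 + 20 = 25 ms
Need W * Ttrans >= Ttrans + RTT  ->  W >= (Ttrans + RTT) / Ttrans
(Ttrans + RTT) / Ttrans = 25 / 5 = 5
W_min = ceil(5) = 5

5


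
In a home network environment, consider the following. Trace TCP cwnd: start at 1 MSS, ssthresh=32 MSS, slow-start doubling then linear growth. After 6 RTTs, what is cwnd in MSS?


RTT 0: cwnd = 1 MSS (initial)
RTT 1: cwnd = 2 MSS (slow start, doubled)
RTT 2: cwnd = 4 MSS (slow start, doubled)
RTT 3: cwnd = 8 MSS (slow start, doubled)
RTT 4: cwnd = 16 MSS (slow start, doubled)
RTT 5: cwnd = 32 MSS (slow start, doubled)
RTT 6: cwnd = 33 MSS (congestion avoidance, +1)

33


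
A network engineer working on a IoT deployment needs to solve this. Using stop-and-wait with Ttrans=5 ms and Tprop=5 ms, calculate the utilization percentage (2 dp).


Given: Ttrans = 5 ms, Tprop = 5 ms
RTT = 2 * Tprop = 2 * 5 = 10 ms
U = Ttrans / (Ttrans + RTT)
U = 5 / (5 + 10)
U = 5 / 15 = 0.333333
U% = 33.33%

33.33


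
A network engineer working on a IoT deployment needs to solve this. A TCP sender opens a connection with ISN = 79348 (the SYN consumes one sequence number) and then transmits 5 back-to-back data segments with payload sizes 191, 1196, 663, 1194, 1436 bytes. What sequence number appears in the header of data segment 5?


The SYN occupies sequence number ISN = 79348, so the first data byte is ISN + 1 = 79349.
SEQ of data segment i = (ISN + 1) + sum of payload sizes of segments 1..i-1.
Segment 1: SEQ = 79349, payload = 191 bytes
Segment 2: SEQ = 79540, payload = 1196 bytes
Segment 3: SEQ = 80736, payload = 663 bytes
Segment 4: SEQ = 81399, payload = 1194 bytes
Segment 5: SEQ = 82593, payload = 1436 bytes
SEQ of segment 5 = 79349 + 191 + 1196 + 663 + 1194 = 82593

82593


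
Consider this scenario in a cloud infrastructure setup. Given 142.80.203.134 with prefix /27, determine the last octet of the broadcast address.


Given: IP = 142.80.203.134, prefix = /27
Host bits = 32 - 27 = 5
Network last octet = 134 AND mask = 128
Host part size = 2^5 - 1 = 31
Broadcast last octet = 128 OR 31 = 159

159


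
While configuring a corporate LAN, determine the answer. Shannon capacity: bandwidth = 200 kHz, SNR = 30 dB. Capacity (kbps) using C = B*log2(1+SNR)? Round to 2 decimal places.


Given: B = 200 kHz, SNR = 30 dB
SNR linear = 10^(30/10) = 1000
1 + SNR = 1001
log2(1001) = 9.9672262588
C = 200 * 1000 * 9.9672262588 = 1993445.2518 bps
C = 1993.445252 kbps -> 1993.45 kbps (2 dp)

1993.45


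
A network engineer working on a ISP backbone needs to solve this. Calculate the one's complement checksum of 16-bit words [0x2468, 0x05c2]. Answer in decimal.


Given words: [0x2468, 0x05c2]
Step 1: Sum all words
Raw sum = 9320 + 1474 = 10794
One's complement = ~10794 & 0xFFFF = 54741

54741


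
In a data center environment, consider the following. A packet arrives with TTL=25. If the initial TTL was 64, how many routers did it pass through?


Given: initial TTL = 64, received TTL = 25
Hops = initial TTL - received TTL
Hops = 64 - 25 = 39

39


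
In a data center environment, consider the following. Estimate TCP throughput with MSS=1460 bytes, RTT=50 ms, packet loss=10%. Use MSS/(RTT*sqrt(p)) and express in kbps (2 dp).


Given: MSS = 1460 bytes, RTT = 50 ms, loss = 10%
RTT in seconds = 50 / 1000 = 0.05
Loss rate = 10% = 0.1
sqrt(loss) = sqrt(0.1) = 0.316227766017
Throughput (bytes/s) = 1460 / (0.05 * 0.316227766017) = 92338.5077
Throughput (kbps) = 92338.5077 * 8 / 1000 = 738.708061 -> 738.71 kbps (2 dp)

738.71


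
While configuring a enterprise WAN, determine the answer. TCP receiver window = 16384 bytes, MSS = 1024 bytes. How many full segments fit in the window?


Given: RWND = 16384 bytes, MSS = 1024 bytes
Full segments = floor(RWND / MSS)
Full segments = floor(16384 / 1024)
Full segments = floor(16.0) = 16

16


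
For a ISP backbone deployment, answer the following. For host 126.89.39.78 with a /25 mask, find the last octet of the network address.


Given: IP = 126.89.39.78, prefix = /25
Subnet mask = 255.255.255.128
Last octet of IP: 78
Last octet of mask: 128
Network last octet = 78 AND 128 = 0

0


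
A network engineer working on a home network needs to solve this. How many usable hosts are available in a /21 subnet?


Given: subnet mask /21
Host bits = 32 - 21 = 11
Total addresses = 2^11 = 2048
Usable hosts = 2048 - 2 (network + broadcast) = 2046

2046


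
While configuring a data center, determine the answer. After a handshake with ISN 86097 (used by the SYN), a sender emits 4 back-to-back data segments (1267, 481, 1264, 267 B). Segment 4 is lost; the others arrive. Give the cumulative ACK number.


SYN uses sequence number 86097; first data byte = ISN + 1 = 86098.
Segment 1: SEQ = 86098, len = 1267 B, covers [86098, 87364]
Segment 2: SEQ = 87365, len = 481 B, covers [87365, 87845]
Segment 3: SEQ = 87846, len = 1264 B, covers [87846, 89109]
Segment 4: SEQ = 89110, len = 267 B, covers [89110, 89376] [LOST]
In-order data received: bytes [86098, 89109] (segments 1..3).
Segment 4 missing -> gap begins at byte 89110.
Cumulative ACK = next expected in-order byte = 86098 + 1267 + 481 + 1264 = 89110

89110


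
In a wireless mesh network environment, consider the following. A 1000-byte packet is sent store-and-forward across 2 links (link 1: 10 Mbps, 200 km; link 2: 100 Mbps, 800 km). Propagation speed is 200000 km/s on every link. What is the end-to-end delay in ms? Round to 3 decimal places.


Packet = 1000 bytes = 8000 bits. Store-and-forward: sum (t_trans + t_prop) per link.
Link 1: t_trans = 8000/(10*10^6) s = 0.8000 ms; t_prop = 200/200000 s = 1.0000 ms; subtotal = 1.8000 ms
Link 2: t_trans = 8000/(100*10^6) s = 0.0800 ms; t_prop = 800/200000 s = 4.0000 ms; subtotal = 4.0800 ms
End-to-end = 1.8000 + 4.0800 = 5.8800 ms -> 5.880 ms (3 dp)

5.880


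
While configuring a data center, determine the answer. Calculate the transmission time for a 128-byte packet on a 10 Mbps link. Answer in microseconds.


Given: packet = 128 bytes, bandwidth = 10 Mbps
Packet in bits = 128 * 8 = 1024 bits
Bandwidth = 10 * 10^6 = 10000000 bps
Time = 1024 / 10000000 seconds
Time in us = 1024 * 10^6 / 10000000 = 102.4

102.4


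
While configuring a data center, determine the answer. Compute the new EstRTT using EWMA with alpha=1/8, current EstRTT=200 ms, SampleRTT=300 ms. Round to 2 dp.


Given: EstRTT = 200 ms, SampleRTT = 300 ms, alpha = 1/8
New EstRTT = (1 - alpha) * EstRTT + alpha * SampleRTT
(7/8) * 200 = 175
(1/8) * 300 = 37.5
New EstRTT = 175 + 37.5 = 212.5 ms -> 212.50 ms (2 dp)

212.50


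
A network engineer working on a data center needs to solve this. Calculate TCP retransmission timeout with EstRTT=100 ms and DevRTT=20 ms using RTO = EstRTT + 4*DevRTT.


Given: EstRTT = 100 ms, DevRTT = 20 ms
Timeout = EstRTT + 4 * DevRTT
4 * DevRTT = 4 * 20 = 80
Timeout = 100 + 80 = 180 ms

180


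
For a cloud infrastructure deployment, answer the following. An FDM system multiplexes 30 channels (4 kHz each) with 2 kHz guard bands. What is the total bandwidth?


Given: 30 channels, 4 kHz each, guard = 2 kHz
Channel bandwidth = 30 * 4 = 120 kHz
Guard bands = 29 gaps * 2 kHz = 58 kHz
Total = 120 + 58 = 178 kHz

178


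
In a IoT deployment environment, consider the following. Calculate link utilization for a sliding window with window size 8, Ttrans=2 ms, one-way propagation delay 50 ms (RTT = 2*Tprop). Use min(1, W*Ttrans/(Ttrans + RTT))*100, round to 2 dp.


Given: W = 8, Ttrans = 2 ms, RTT = 100 ms (= 2 * Tprop, Tprop = 50 ms)
Cycle time = Ttrans + RTT = 2 + 100 = 102 ms (first packet sent until its ACK returns)
W * Ttrans = 8 * 2 = 16 ms of sending per cycle
W * Ttrans / (Ttrans + RTT) = 16 / 102 = 0.156863
U = min(1, 0.156863) = 0.156863
U% = 15.69%

15.69


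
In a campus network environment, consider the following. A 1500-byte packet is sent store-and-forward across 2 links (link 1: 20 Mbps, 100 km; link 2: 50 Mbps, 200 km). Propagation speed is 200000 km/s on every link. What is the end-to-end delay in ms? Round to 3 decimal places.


Packet = 1500 bytes = 12000 bits. Store-and-forward: sum (t_trans + t_prop) per link.
Link 1: t_trans = 12000/(20*10^6) s = 0.6000 ms; t_prop = 100/200000 s = 0.5000 ms; subtotal = 1.1000 ms
Link 2: t_trans = 12000/(50*10^6) s = 0.2400 ms; t_prop = 200/200000 s = 1.0000 ms; subtotal = 1.2400 ms
End-to-end = 1.1000 + 1.2400 = 2.3400 ms -> 2.340 ms (3 dp)

2.340


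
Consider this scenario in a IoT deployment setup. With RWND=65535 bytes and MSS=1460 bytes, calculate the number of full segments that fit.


Given: RWND = 65535 bytes, MSS = 1460 bytes
Full segments = floor(RWND / MSS)
Full segments = floor(65535 / 1460)
Full segments = floor(44.887) = 44

44


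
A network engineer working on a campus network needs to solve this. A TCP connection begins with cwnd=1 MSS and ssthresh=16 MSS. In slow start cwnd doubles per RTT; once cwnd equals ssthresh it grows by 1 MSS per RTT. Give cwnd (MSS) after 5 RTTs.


RTT 0: cwnd = 1 MSS (initial)
RTT 1: cwnd = 2 MSS (slow start, doubled)
RTT 2: cwnd = 4 MSS (slow start, doubled)
RTT 3: cwnd = 8 MSS (slow start, doubled)
RTT 4: cwnd = 16 MSS (slow start, doubled)
RTT 5: cwnd = 17 MSS (congestion avoidance, +1)

17


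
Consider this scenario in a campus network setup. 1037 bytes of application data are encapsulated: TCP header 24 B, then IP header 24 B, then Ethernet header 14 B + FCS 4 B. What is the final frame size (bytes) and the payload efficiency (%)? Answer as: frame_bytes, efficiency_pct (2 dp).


TCP segment = 1037 + 24 = 1061 B
IP packet = 1061 + 24 = 1085 B
Ethernet frame = 1085 + 14 + 4 = 1103 B
Efficiency = app / frame = 1037 / 1103 = 0.940163 = 94.0163% -> 94.02% (2 dp)

1103, 94.02


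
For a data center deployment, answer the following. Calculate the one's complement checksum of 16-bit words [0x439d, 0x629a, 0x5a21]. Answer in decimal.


Given words: [0x439d, 0x629a, 0x5a21]
Step 1: Sum all words
Raw sum = 17309 + 25242 + 23073 = 65624
Step 2: Fold carry: (88 + 1) = 89
One's complement = ~89 & 0xFFFF = 65446

65446


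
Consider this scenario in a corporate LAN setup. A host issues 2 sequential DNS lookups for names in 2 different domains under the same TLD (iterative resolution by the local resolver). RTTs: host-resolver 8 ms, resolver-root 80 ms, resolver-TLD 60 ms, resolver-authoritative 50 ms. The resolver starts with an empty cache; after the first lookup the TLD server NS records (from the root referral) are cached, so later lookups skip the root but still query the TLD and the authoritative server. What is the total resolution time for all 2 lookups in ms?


Lookup 1 (cold cache): local + root + TLD + auth = 8 + 80 + 60 + 50 = 198 ms
Lookups 2..2 (TLD NS cached -> skip root; new domain -> still ask TLD and auth): local + TLD + auth = 8 + 60 + 50 = 118 ms each
Remaining 1 lookups: 1 * 118 = 118 ms
Total = 198 + 118 = 316 ms

316


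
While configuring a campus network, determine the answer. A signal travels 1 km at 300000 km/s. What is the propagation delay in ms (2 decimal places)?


Given: distance = 1 km, speed = 300000 km/s
Delay = distance / speed = 1 / 300000 seconds
Delay in ms = 1 * 1000 / 300000
Delay = 0.0033 ms
Rounded to 2 dp = 0.00 ms

0.00


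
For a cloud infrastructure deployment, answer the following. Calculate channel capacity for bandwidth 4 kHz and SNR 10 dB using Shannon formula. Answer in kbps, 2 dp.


Given: B = 4 kHz, SNR = 10 dB
SNR linear = 10^(10/10) = 10
1 + SNR = 11
log2(11) = 3.4594316186
C = 4 * 1000 * 3.4594316186 = 13837.7265 bps
C = 13.837726 kbps -> 13.84 kbps (2 dp)

13.84


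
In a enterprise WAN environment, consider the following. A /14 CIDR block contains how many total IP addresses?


Given: CIDR prefix /14
Host bits = 32 - 14 = 18
Total addresses = 2^18 = 262144

262144


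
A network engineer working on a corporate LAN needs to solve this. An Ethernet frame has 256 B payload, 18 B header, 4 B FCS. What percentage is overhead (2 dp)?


Given: payload = 256 B, header = 18 B, trailer = 4 B
Overhead bytes = header + trailer = 18 + 4 = 22
Total frame = payload + overhead = 256 + 22 = 278
Overhead % = 22 / 278 * 100 = 7.9137% -> 7.91% (2 dp)

7.91


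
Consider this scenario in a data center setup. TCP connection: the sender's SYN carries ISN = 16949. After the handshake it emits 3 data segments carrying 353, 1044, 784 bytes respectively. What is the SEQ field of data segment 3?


The SYN occupies sequence number ISN = 16949, so the first data byte is ISN + 1 = 16950.
SEQ of data segment i = (ISN + 1) + sum of payload sizes of segments 1..i-1.
Segment 1: SEQ = 16950, payload = 353 bytes
Segment 2: SEQ = 17303, payload = 1044 bytes
Segment 3: SEQ = 18347, payload = 784 bytes
SEQ of segment 3 = 16950 + 353 + 1044 = 18347

18347


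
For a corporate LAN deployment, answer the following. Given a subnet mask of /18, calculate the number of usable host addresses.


Given: subnet mask /18
Host bits = 32 - 18 = 14
Total addresses = 2^14 = 16384
Usable hosts = 16384 - 2 (network + broadcast) = 16382

16382


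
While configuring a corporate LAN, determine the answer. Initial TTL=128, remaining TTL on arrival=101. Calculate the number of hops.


Given: initial TTL = 128, received TTL = 101
Hops = initial TTL - received TTL
Hops = 128 - 101 = 27

27


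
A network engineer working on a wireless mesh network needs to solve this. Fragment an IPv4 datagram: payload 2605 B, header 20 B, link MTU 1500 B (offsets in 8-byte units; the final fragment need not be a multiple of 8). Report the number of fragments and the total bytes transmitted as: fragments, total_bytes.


Max data per non-final fragment = floor((MTU - header)/8)*8 = floor((1500 - 20)/8)*8 = floor(1480/8)*8 = 1480 B
Final fragment needs no 8-byte alignment: it can carry up to MTU - header = 1480 B
Non-final fragments needed = ceil((payload - 1480) / 1480) = ceil(1125/1480) = ceil(0.7601) = 1
Number of fragments = 1 + 1 = 2
Fragment sizes (data): 1 * 1480 B + 1125 B (last, 1125 <= 1480 OK)
Total bytes sent = payload + n_frags * header = 2605 + 2*20 = 2605 + 40 = 2645 B

2, 2645


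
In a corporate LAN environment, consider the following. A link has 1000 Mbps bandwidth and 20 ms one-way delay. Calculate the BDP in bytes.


Given: bandwidth = 1000 Mbps, delay = 20 ms
BDP in bits = 1000 * 10^6 * 20 / 1000
BDP in bits = 20000000
BDP in bytes = 20000000 / 8 = 2500000

2500000


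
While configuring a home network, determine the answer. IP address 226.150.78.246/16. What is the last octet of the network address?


Given: IP = 226.150.78.246, prefix = /16
Subnet mask = 255.255.0.0
Last octet of IP: 246
Last octet of mask: 0
Network last octet = 246 AND 0 = 0

0


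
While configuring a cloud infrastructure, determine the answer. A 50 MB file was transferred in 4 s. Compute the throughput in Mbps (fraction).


Given: file = 50 MB, time = 4 s
File in Mb = 50 * 8 = 400 Mb
Throughput = 400 / 4 Mbps
Throughput = 100 Mbps

100


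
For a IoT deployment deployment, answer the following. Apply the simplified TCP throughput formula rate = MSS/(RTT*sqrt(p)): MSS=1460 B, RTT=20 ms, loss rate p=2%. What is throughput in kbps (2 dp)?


Given: MSS = 1460 bytes, RTT = 20 ms, loss = 2%
RTT in seconds = 20 / 1000 = 0.02
Loss rate = 2% = 0.02
sqrt(loss) = sqrt(0.02) = 0.141421356237
Throughput (bytes/s) = 1460 / (0.02 * 0.141421356237) = 516187.9503
Throughput (kbps) = 516187.9503 * 8 / 1000 = 4129.503602 -> 4129.50 kbps (2 dp)

4129.50


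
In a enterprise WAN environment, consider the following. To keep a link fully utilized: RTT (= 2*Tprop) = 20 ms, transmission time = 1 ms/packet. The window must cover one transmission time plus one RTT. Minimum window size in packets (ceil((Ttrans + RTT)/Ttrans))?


Given: Ttrans = 1 ms, RTT = 20 ms (= 2 * Tprop, Tprop = 10 ms)
Time until first ACK returns = Ttrans + RTT = 1 + 20 = 21 ms
Need W * Ttrans >= Ttrans + RTT  ->  W >= (Ttrans + RTT) / Ttrans
(Ttrans + RTT) / Ttrans = 21 / 1 = 21
W_min = ceil(21) = 21

21


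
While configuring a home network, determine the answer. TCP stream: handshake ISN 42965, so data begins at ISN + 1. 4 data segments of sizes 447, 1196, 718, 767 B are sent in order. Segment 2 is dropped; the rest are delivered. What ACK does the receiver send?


SYN uses sequence number 42965; first data byte = ISN + 1 = 42966.
Segment 1: SEQ = 42966, len = 447 B, covers [42966, 43412]
Segment 2: SEQ = 43413, len = 1196 B, covers [43413, 44608] [LOST]
Segment 3: SEQ = 44609, len = 718 B, covers [44609, 45326]
Segment 4: SEQ = 45327, len = 767 B, covers [45327, 46093]
In-order data received: bytes [42966, 43412] (segments 1..1).
Segment 2 missing -> gap begins at byte 43413; later segments buffered out of order.
Cumulative ACK = next expected in-order byte = 42966 + 447 = 43413

43413


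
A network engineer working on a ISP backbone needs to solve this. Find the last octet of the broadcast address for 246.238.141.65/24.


Given: IP = 246.238.141.65, prefix = /24
Host bits = 32 - 24 = 8
Network last octet = 65 AND mask = 0
Host part size = 2^8 - 1 = 255
Broadcast last octet = 0 OR 255 = 255

255


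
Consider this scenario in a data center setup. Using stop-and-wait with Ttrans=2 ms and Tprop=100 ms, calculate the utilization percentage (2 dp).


Given: Ttrans = 2 ms, Tprop = 100 ms
RTT = 2 * Tprop = 2 * 100 = 200 ms
U = Ttrans / (Ttrans + RTT)
U = 2 / (2 + 200)
U = 2 / 202 = 0.009901
U% = 0.99%

0.99


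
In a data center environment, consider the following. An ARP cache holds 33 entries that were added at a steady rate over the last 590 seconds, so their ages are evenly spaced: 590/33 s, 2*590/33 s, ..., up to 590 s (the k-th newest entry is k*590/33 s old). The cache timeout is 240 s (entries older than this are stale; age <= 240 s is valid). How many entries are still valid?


Ages are k * 590/33 s for k = 1..33 (spacing = 17.8788 s).
Entry k is valid iff k * 590/33 <= 240 iff k <= 33 * 240 / 590 = 13.4237
n_valid = floor(13.4237) = 13
(n_stale = 33 - 13 = 20)

13


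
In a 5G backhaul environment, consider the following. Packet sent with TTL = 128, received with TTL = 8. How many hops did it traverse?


Given: initial TTL = 128, received TTL = 8
Hops = initial TTL - received TTL
Hops = 128 - 8 = 120

120


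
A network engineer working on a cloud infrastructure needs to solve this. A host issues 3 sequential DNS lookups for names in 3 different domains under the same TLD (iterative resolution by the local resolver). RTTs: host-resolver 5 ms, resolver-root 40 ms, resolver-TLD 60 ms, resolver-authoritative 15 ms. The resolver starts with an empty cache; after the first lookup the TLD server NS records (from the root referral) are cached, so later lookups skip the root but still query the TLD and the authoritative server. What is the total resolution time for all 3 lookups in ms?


Lookup 1 (cold cache): local + root + TLD + auth = 5 + 40 + 60 + 15 = 120 ms
Lookups 2..3 (TLD NS cached -> skip root; new domain -> still ask TLD and auth): local + TLD + auth = 5 + 60 + 15 = 80 ms each
Remaining 2 lookups: 2 * 80 = 160 ms
Total = 120 + 160 = 280 ms

280


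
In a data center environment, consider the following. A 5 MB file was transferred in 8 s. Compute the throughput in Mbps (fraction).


Given: file = 5 MB, time = 8 s
File in Mb = 5 * 8 = 40 Mb
Throughput = 40 / 8 Mbps
Throughput = 5 Mbps

5


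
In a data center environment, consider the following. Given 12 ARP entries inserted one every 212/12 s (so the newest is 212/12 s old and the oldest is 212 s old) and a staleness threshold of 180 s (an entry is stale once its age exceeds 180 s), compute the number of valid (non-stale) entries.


Ages are k * 212/12 s for k = 1..12 (spacing = 17.6667 s).
Entry k is valid iff k * 212/12 <= 180 iff k <= 12 * 180 / 212 = 10.1887
n_valid = floor(10.1887) = 10
(n_stale = 12 - 10 = 2)

10


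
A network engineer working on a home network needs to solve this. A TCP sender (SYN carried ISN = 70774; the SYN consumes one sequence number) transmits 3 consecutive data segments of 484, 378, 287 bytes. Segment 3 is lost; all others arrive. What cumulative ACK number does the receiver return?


SYN uses sequence number 70774; first data byte = ISN + 1 = 70775.
Segment 1: SEQ = 70775, len = 484 B, covers [70775, 71258]
Segment 2: SEQ = 71259, len = 378 B, covers [71259, 71636]
Segment 3: SEQ = 71637, len = 287 B, covers [71637, 71923] [LOST]
In-order data received: bytes [70775, 71636] (segments 1..2).
Segment 3 missing -> gap begins at byte 71637.
Cumulative ACK = next expected in-order byte = 70775 + 484 + 378 = 71637

71637


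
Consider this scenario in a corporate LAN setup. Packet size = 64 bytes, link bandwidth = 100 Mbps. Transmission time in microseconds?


Given: packet = 64 bytes, bandwidth = 100 Mbps
Packet in bits = 64 * 8 = 512 bits
Bandwidth = 100 * 10^6 = 100000000 bps
Time = 512 / 100000000 seconds
Time in us = 512 * 10^6 / 100000000 = 5.12

5.12


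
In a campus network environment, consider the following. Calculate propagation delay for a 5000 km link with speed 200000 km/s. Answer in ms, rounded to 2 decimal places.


Given: distance = 5000 km, speed = 200000 km/s
Delay = distance / speed = 5000 / 200000 seconds
Delay in ms = 5000 * 1000 / 200000
Delay = 25.0000 ms
Rounded to 2 dp = 25.00 ms

25.00


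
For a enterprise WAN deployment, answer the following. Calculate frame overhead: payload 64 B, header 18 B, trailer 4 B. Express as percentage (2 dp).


Given: payload = 64 B, header = 18 B, trailer = 4 B
Overhead bytes = header + trailer = 18 + 4 = 22
Total frame = payload + overhead = 64 + 22 = 86
Overhead % = 22 / 86 * 100 = 25.5814% -> 25.58% (2 dp)

25.58


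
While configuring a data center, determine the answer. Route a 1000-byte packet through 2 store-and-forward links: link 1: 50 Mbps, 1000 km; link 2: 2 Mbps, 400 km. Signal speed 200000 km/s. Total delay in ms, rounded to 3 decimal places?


Packet = 1000 bytes = 8000 bits. Store-and-forward: sum (t_trans + t_prop) per link.
Link 1: t_trans = 8000/(50*10^6) s = 0.1600 ms; t_prop = 1000/200000 s = 5.0000 ms; subtotal = 5.1600 ms
Link 2: t_trans = 8000/(2*10^6) s = 4.0000 ms; t_prop = 400/200000 s = 2.0000 ms; subtotal = 6.0000 ms
End-to-end = 5.1600 + 6.0000 = 11.1600 ms -> 11.160 ms (3 dp)

11.160


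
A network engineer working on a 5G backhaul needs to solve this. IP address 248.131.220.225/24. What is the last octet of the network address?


Given: IP = 248.131.220.225, prefix = /24
Subnet mask = 255.255.255.0
Last octet of IP: 225
Last octet of mask: 0
Network last octet = 225 AND 0 = 0

0


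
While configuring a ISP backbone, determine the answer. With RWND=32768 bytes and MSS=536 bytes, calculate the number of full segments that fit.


Given: RWND = 32768 bytes, MSS = 536 bytes
Full segments = floor(RWND / MSS)
Full segments = floor(32768 / 536)
Full segments = floor(61.1343) = 61

61


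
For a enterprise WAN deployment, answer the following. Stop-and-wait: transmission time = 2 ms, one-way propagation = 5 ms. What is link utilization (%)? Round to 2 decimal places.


Given: Ttrans = 2 ms, Tprop = 5 ms
RTT = 2 * Tprop = 2 * 5 = 10 ms
U = Ttrans / (Ttrans + RTT)
U = 2 / (2 + 10)
U = 2 / 12 = 0.166667
U% = 16.67%

16.67


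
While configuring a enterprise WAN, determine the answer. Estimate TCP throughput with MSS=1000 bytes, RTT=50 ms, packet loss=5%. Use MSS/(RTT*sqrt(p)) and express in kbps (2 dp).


Given: MSS = 1000 bytes, RTT = 50 ms, loss = 5%
RTT in seconds = 50 / 1000 = 0.05
Loss rate = 5% = 0.05
sqrt(loss) = sqrt(0.05) = 0.223606797750
Throughput (bytes/s) = 1000 / (0.05 * 0.223606797750) = 89442.7191
Throughput (kbps) = 89442.7191 * 8 / 1000 = 715.541753 -> 715.54 kbps (2 dp)

715.54


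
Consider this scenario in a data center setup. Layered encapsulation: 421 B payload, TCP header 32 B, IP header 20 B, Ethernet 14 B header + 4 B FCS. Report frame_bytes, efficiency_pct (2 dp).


TCP segment = 421 + 32 = 453 B
IP packet = 453 + 20 = 473 B
Ethernet frame = 473 + 14 + 4 = 491 B
Efficiency = app / frame = 421 / 491 = 0.857434 = 85.7434% -> 85.74% (2 dp)

491, 85.74


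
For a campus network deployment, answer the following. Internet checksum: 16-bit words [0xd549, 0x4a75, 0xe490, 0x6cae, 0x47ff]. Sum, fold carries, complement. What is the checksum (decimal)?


Given words: [0xd549, 0x4a75, 0xe490, 0x6cae, 0x47ff]
Step 1: Sum all words
Raw sum = 54601 + 19061 + 58512 + 27822 + 18431 = 178427
Step 2: Fold carry: (47355 + 2) = 47357
One's complement = ~47357 & 0xFFFF = 18178

18178


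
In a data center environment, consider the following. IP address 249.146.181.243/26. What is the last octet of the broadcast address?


Given: IP = 249.146.181.243, prefix = /26
Host bits = 32 - 26 = 6
Network last octet = 243 AND mask = 192
Host part size = 2^6 - 1 = 63
Broadcast last octet = 192 OR 63 = 255

255


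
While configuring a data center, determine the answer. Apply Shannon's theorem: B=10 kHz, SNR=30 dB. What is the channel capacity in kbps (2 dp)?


Given: B = 10 kHz, SNR = 30 dB
SNR linear = 10^(30/10) = 1000
1 + SNR = 1001
log2(1001) = 9.9672262588
C = 10 * 1000 * 9.9672262588 = 99672.2626 bps
C = 99.672263 kbps -> 99.67 kbps (2 dp)

99.67


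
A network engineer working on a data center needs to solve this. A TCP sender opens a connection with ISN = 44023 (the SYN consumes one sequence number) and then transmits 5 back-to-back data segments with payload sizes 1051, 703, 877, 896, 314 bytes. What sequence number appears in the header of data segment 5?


The SYN occupies sequence number ISN = 44023, so the first data byte is ISN + 1 = 44024.
SEQ of data segment i = (ISN + 1) + sum of payload sizes of segments 1..i-1.
Segment 1: SEQ = 44024, payload = 1051 bytes
Segment 2: SEQ = 45075, payload = 703 bytes
Segment 3: SEQ = 45778, payload = 877 bytes
Segment 4: SEQ = 46655, payload = 896 bytes
Segment 5: SEQ = 47551, payload = 314 bytes
SEQ of segment 5 = 44024 + 1051 + 703 + 877 + 896 = 47551

47551


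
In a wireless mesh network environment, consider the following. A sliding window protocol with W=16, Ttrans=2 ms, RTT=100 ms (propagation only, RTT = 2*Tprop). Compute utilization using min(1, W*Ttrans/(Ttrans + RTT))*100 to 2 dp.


Given: W = 16, Ttrans = 2 ms, RTT = 100 ms (= 2 * Tprop, Tprop = 50 ms)
Cycle time = Ttrans + RTT = 2 + 100 = 102 ms (first packet sent until its ACK returns)
W * Ttrans = 16 * 2 = 32 ms of sending per cycle
W * Ttrans / (Ttrans + RTT) = 32 / 102 = 0.313725
U = min(1, 0.313725) = 0.313725
U% = 31.37%

31.37


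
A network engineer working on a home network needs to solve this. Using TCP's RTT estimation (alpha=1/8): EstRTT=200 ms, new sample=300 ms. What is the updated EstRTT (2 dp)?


Given: EstRTT = 200 ms, SampleRTT = 300 ms, alpha = 1/8
New EstRTT = (1 - alpha) * EstRTT + alpha * SampleRTT
(7/8) * 200 = 175
(1/8) * 300 = 37.5
New EstRTT = 175 + 37.5 = 212.5 ms -> 212.50 ms (2 dp)

212.50


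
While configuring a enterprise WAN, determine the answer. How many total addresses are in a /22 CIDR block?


Given: CIDR prefix /22
Host bits = 32 - 22 = 10
Total addresses = 2^10 = 1024

1024


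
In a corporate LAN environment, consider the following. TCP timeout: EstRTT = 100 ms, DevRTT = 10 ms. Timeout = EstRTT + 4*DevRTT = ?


Given: EstRTT = 100 ms, DevRTT = 10 ms
Timeout = EstRTT + 4 * DevRTT
4 * DevRTT = 4 * 10 = 40
Timeout = 100 + 40 = 140 ms

140


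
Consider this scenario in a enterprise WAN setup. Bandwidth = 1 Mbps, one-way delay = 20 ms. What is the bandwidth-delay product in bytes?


Given: bandwidth = 1 Mbps, delay = 20 ms
BDP in bits = 1 * 10^6 * 20 / 1000
BDP in bits = 20000
BDP in bytes = 20000 / 8 = 2500

2500


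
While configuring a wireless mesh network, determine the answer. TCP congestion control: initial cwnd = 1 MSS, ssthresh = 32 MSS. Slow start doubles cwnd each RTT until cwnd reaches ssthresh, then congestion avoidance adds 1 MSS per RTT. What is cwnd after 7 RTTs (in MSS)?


RTT 0: cwnd = 1 MSS (initial)
RTT 1: cwnd = 2 MSS (slow start, doubled)
RTT 2: cwnd = 4 MSS (slow start, doubled)
RTT 3: cwnd = 8 MSS (slow start, doubled)
RTT 4: cwnd = 16 MSS (slow start, doubled)
RTT 5: cwnd = 32 MSS (slow start, doubled)
RTT 6: cwnd = 33 MSS (congestion avoidance, +1)
RTT 7: cwnd = 34 MSS (congestion avoidance, +1)

34


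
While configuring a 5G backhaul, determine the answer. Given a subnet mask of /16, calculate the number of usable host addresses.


Given: subnet mask /16
Host bits = 32 - 16 = 16
Total addresses = 2^16 = 65536
Usable hosts = 65536 - 2 (network + broadcast) = 65534

65534


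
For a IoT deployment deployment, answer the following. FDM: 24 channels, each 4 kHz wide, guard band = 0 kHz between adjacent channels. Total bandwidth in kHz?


Given: 24 channels, 4 kHz each, guard = 0 kHz
Channel bandwidth = 24 * 4 = 96 kHz
Guard bands = 23 gaps * 0 kHz = 0 kHz
Total = 96 + 0 = 96 kHz

96
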